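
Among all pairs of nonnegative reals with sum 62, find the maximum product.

961

With x + y = 62, the product is P(x) = x(62 − x).
P'(x) = 62 − 2x = 0 gives x = 31; P'' = −2 < 0, so this is the maximum.
P = 31·31 = 961.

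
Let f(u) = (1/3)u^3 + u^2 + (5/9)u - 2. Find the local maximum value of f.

f'(u) = u^2 + 2u + 5/9 = 0 at u = -5/3, -1/3.
f''(u) = 2u + 2. f''(-5/3) = -4/3 < 0 ⇒ local maximum; f''(-1/3) = 4/3 > 0 ⇒ local minimum.
So the local maximum value is f(-5/3) = -137/81.

-137/81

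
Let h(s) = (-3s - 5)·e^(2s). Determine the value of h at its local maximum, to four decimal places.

0.0197

Differentiating with the product rule gives h'(s) = (-6s - 13)·e^(2s). Since e^(2s) > 0, the only critical point is s = -13/6.
h''(-13/6) has the same sign as -6 < 0, so this is a local maximum.
h(-13/6) = (3/2)·e^(-13/3) ≈ 0.0197.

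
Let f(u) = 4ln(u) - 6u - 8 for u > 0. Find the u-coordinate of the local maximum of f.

f'(u) = 4/u − 6 = 0 gives u = 2/3.
f''(u) = -4/u², which is negative for u > 0, so this is a local maximum.
f(2/3) = 4·ln(2/3) - 4 - 8 ≈ -13.6219.

2/3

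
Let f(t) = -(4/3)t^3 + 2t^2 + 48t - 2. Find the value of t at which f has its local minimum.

-3

f'(t) = -4t^2 + 4t + 48 = 0 at t = -3, 4.
Second-derivative test with f''(t) = -8t + 4: f''(-3) = 28 > 0 ⇒ local minimum; f''(4) = -28 < 0 ⇒ local maximum.
Thus f has its local minimum at t = -3, with value -92.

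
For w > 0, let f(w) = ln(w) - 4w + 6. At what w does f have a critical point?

f'(w) = 1/w − 4 = 0 gives w = 1/4.
f''(w) = -1/w², which is negative for w > 0, so this is a local maximum.
f(1/4) = 1·ln(1/4) - 1 + 6 ≈ 3.6137.

1/4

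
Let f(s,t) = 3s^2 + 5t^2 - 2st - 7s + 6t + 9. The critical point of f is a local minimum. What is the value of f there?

235/56

∂f/∂s = 6s - 2t - 7 = 0 and ∂f/∂t = -2s + 10t + 6 = 0, so (s, t) = (29/28, -11/28).
The Hessian has f_{ss} = 6, f_{tt} = 10, f_{st} = -2, giving D = 56 > 0 with f_{ss} > 0, so the point is a local minimum.
f(29/28, -11/28) = 235/56.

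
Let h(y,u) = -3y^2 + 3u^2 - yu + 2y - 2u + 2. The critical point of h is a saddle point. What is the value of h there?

∂h/∂y = -6y - u + 2 = 0 and ∂h/∂u = -y + 6u - 2 = 0, so (y, u) = (10/37, 14/37).
The Hessian has h_{yy} = -6, h_{uu} = 6, h_{yu} = -1, giving D = -37 < 0, so the point is a saddle point.
h(10/37, 14/37) = 70/37.

70/37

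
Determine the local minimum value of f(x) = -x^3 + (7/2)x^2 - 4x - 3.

-9/2

f'(x) = -3x^2 + 7x - 4 = 0 at x = 1, 4/3.
Second-derivative test with f''(x) = -6x + 7: f''(1) = 1 > 0 ⇒ local minimum; f''(4/3) = -1 < 0 ⇒ local maximum.
So the local minimum value is f(1) = -9/2.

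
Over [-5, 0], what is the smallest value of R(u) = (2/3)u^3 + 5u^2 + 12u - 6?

-73/3

Differentiating, R'(u) = 2u^2 + 10u + 12; which vanishes at u = -3 and u = -2.
Compare values at every candidate in [-5, 0]: R(-5) = -73/3; R(-3) = -15; R(-2) = -46/3; R(0) = -6.
The minimum over the interval is -73/3, attained at u = -5.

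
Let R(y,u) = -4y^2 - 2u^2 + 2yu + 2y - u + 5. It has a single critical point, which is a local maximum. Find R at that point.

∂R/∂y = -8y + 2u + 2 = 0 and ∂R/∂u = 2y - 4u - 1 = 0, so (y, u) = (3/14, -1/7).
The Hessian has R_{yy} = -8, R_{uu} = -4, R_{yu} = 2, giving D = 28 > 0 with R_{yy} < 0, so the point is a local maximum.
R(3/14, -1/7) = 37/7.

37/7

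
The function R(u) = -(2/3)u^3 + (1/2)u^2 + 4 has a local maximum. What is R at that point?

97/24

R'(u) = -2u^2 + u. Setting R'(u) = 0 gives u ∈ {0, 1/2}.
Second-derivative test with R''(u) = -4u + 1: R''(0) = 1 > 0 ⇒ local minimum; R''(1/2) = -1 < 0 ⇒ local maximum.
So the local maximum value is R(1/2) = 97/24.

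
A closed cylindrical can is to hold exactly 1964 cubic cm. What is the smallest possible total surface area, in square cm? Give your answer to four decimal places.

With radius r and height h, πr²h = 1964 so h = 1964/(πr²), and S(r) = 2πr² + 2πrh = 2πr² + 2·1964/r.
S'(r) = 4πr − 2·1964/r² = 0 ⇒ r³ = 1964/(2π), so r ≈ 6.7866 and h = 2r ≈ 13.5733.
S''(r) = 4π + 4·1964/r³ > 0, so this is the minimum; S ≈ 868.1782.

868.1782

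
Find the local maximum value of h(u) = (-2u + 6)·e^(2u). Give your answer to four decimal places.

By the product rule, h'(u) = (-4u + 10)·e^(2u). Since e^(2u) > 0, the only critical point is u = 5/2.
h''(5/2) has the same sign as -4 < 0, so this is a local maximum.
h(5/2) = (1)·e^(5) ≈ 148.4132.

148.4132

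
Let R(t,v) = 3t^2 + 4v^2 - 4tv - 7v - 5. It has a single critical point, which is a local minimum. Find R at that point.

∂R/∂t = 6t - 4v = 0 and ∂R/∂v = -4t + 8v - 7 = 0, so (t, v) = (7/8, 21/16).
The Hessian has R_{tt} = 6, R_{vv} = 8, R_{tv} = -4, giving D = 32 > 0 with R_{tt} > 0, so the point is a local minimum.
R(7/8, 21/16) = -307/32.

-307/32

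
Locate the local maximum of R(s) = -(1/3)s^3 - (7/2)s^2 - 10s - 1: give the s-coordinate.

R'(s) = -s^2 - 7s - 10 = 0 at s = -5, -2.
Since R''(s) = -2s - 7, we get R''(-5) = 3 > 0 ⇒ local minimum; R''(-2) = -3 < 0 ⇒ local maximum.
The local maximum is R(-2) = 23/3.

-2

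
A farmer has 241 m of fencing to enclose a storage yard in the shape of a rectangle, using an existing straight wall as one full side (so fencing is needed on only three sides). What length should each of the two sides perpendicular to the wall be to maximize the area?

Let the sides perpendicular to the wall have length x and the parallel side y, so 2x + y = 241 and the area is A = xy = x(241 − 2x).
A'(x) = 241 − 4x = 0 gives x = 241/4, and A''(x) = −4 < 0 confirms a maximum.
Then y = 241 − 2·241/4 = 241/2 and A = 58081/8.

241/4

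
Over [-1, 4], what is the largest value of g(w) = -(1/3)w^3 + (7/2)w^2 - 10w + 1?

Differentiating, g'(w) = -w^2 + 7w - 10; whose only zero in [-1, 4] is w = 2.
Candidates: g(-1) = 89/6, g(2) = -23/3, g(4) = -13/3.
Hence the absolute maximum is 89/6 at w = -1.

89/6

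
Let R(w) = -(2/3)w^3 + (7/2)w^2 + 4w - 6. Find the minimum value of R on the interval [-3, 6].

-169/24

The derivative is -2w^2 + 7w + 4, which vanishes at w = -1/2 and w = 4.
Candidates: R(-3) = 63/2, R(-1/2) = -169/24, R(4) = 70/3, R(6) = 0.
The minimum over the interval is -169/24, attained at w = -1/2.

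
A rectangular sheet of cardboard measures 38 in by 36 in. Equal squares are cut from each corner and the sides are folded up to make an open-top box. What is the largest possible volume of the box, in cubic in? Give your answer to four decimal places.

3745.9108

With cut size x, the volume is V(x) = x(38 − 2x)(36 − 2x) for 0 < x < 18.
V'(x) = 12x^2 − 296x + 1368. Setting V'(x) = 0 gives x ≈ 6.1599 (the root in (0, 18)).
V''(x) = 24x − 296 is negative there, so this is the maximum; V ≈ 3745.9108.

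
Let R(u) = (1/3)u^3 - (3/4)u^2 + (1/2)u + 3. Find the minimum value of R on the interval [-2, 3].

The derivative is u^2 - (3/2)u + 1/2, which vanishes at u = 1/2 and u = 1.
Evaluating at the critical points and endpoints: R(-2) = -11/3; R(1/2) = 149/48; R(1) = 37/12; R(3) = 27/4.
The minimum over the interval is -11/3, attained at u = -2.

-11/3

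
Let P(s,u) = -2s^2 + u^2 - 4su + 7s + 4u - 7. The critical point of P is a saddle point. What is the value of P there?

∂P/∂s = -4s - 4u + 7 = 0 and ∂P/∂u = -4s + 2u + 4 = 0, so (s, u) = (5/4, 1/2).
The Hessian has P_{ss} = -4, P_{uu} = 2, P_{su} = -4, giving D = -24 < 0, so the point is a saddle point.
P(5/4, 1/2) = -13/8.

-13/8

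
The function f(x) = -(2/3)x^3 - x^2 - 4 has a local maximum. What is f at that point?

-4

f'(x) = -2x^2 - 2x. Setting f'(x) = 0 gives x ∈ {-1, 0}.
Since f''(x) = -4x - 2, we get f''(-1) = 2 > 0 ⇒ local minimum; f''(0) = -2 < 0 ⇒ local maximum.
So the local maximum value is f(0) = -4.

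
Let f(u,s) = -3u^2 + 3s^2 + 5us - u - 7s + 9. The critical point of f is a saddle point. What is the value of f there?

370/61

∂f/∂u = -6u + 5s - 1 = 0 and ∂f/∂s = 5u + 6s - 7 = 0, so (u, s) = (29/61, 47/61).
The Hessian has f_{uu} = -6, f_{ss} = 6, f_{us} = 5, giving D = -61 < 0, so the point is a saddle point.
f(29/61, 47/61) = 370/61.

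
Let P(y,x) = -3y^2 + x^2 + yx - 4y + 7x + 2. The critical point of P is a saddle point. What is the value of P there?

∂P/∂y = -6y + x - 4 = 0 and ∂P/∂x = y + 2x + 7 = 0, so (y, x) = (-15/13, -38/13).
The Hessian has P_{yy} = -6, P_{xx} = 2, P_{yx} = 1, giving D = -13 < 0, so the point is a saddle point.
P(-15/13, -38/13) = -77/13.

-77/13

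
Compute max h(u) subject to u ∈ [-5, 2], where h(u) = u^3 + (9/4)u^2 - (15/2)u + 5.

h'(u) = 3u^2 + (9/2)u - 15/2, which vanishes at u = -5/2 and u = 1.
Candidates: h(-5) = -105/4; h(-5/2) = 355/16; h(1) = 3/4; h(2) = 7.
The maximum over the interval is 355/16, attained at u = -5/2.

355/16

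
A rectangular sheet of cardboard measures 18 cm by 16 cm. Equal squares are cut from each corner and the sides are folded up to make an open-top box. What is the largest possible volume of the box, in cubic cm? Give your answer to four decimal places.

With cut size x, the volume is V(x) = x(18 − 2x)(16 − 2x) for 0 < x < 8.
V'(x) = 12x^2 − 136x + 288. Setting V'(x) = 0 gives x ≈ 2.8187 (the root in (0, 8)).
V''(x) = 24x − 136 is negative there, so this is the maximum; V ≈ 361.0999.

361.0999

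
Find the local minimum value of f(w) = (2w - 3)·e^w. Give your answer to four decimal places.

Differentiating with the product rule gives f'(w) = (2w - 1)·e^w. Since e^w > 0, the only critical point is w = 1/2.
f''(1/2) has the same sign as 2 > 0, so this is a local minimum.
f(1/2) = (-2)·e^(1/2) ≈ -3.2974.

-3.2974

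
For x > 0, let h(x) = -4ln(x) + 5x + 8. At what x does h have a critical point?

h'(x) = -4/x + 5 = 0 gives x = 4/5.
h''(x) = 4/x², which is positive for x > 0, so this is a local minimum.
h(4/5) = -4·ln(4/5) + 4 + 8 ≈ 12.8926.

4/5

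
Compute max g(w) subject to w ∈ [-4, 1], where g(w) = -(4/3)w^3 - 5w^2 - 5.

Differentiating, g'(w) = -4w^2 - 10w; which vanishes at w = -5/2 and w = 0.
Candidates: g(-4) = 1/3, g(-5/2) = -185/12, g(0) = -5, g(1) = -34/3.
So the maximum is g(-4) = 1/3.

1/3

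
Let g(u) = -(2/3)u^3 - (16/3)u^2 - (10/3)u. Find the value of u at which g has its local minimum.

-5

g'(u) = -2u^2 - (32/3)u - 10/3 = 0 at u = -5, -1/3.
Since g''(u) = -4u - 32/3, we get g''(-5) = 28/3 > 0 ⇒ local minimum; g''(-1/3) = -28/3 < 0 ⇒ local maximum.
So the local minimum value is g(-5) = -100/3.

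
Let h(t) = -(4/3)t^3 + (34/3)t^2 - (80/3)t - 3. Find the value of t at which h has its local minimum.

h'(t) = -4t^2 + (68/3)t - 80/3 = 0 at t = 5/3, 4.
Second-derivative test with h''(t) = -8t + 68/3: h''(5/3) = 28/3 > 0 ⇒ local minimum; h''(4) = -28/3 < 0 ⇒ local maximum.
So the local minimum value is h(5/3) = -1793/81.

5/3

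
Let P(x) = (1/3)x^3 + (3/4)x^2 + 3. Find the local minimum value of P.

Critical points: P'(x) = x^2 + (3/2)x vanishes at x = -3/2, 0.
Since P''(x) = 2x + 3/2, we get P''(-3/2) = -3/2 < 0 ⇒ local maximum; P''(0) = 3/2 > 0 ⇒ local minimum.
Thus P has its local minimum at x = 0, with value 3.

3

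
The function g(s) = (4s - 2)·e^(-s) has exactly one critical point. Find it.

3/2

g'(s) = 4·e^(-s) + (4s - 2)·(-1)·e^(-s) = (-4s + 6)·e^(-s). Since e^(-s) > 0, the only critical point is s = 3/2.
g''(3/2) has the same sign as -4 < 0, so this is a local maximum.
g(3/2) = (4)·e^(-3/2) ≈ 0.8925.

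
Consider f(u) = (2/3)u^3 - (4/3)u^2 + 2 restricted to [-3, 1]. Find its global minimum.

-28

The derivative is 2u^2 - (8/3)u, whose only zero in [-3, 1] is u = 0.
Candidates: f(-3) = -28,  f(0) = 2,  f(1) = 4/3.
Hence the absolute minimum is -28 at u = -3.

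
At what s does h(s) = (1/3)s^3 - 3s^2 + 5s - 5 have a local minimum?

Critical points: h'(s) = s^2 - 6s + 5 vanishes at s = 1, 5.
Second-derivative test with h''(s) = 2s - 6: h''(1) = -4 < 0 ⇒ local maximum; h''(5) = 4 > 0 ⇒ local minimum.
Thus h has its local minimum at s = 5, with value -40/3.

5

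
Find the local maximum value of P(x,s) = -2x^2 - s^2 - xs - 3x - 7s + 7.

∂P/∂x = -4x - s - 3 = 0 and ∂P/∂s = -x - 2s - 7 = 0, so (x, s) = (1/7, -25/7).
The Hessian has P_{xx} = -4, P_{ss} = -2, P_{xs} = -1, giving D = 7 > 0 with P_{xx} < 0, so the point is a local maximum.
P(1/7, -25/7) = 135/7.

135/7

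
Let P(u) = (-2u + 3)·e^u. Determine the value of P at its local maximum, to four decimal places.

3.2974

Differentiating with the product rule gives P'(u) = (-2u + 1)·e^u. Since e^u > 0, the only critical point is u = 1/2.
P''(1/2) has the same sign as -2 < 0, so this is a local maximum.
P(1/2) = (2)·e^(1/2) ≈ 3.2974.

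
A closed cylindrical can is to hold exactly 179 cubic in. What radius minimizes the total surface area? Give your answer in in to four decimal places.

3.0542

With radius r and height h, πr²h = 179 so h = 179/(πr²), and S(r) = 2πr² + 2πrh = 2πr² + 2·179/r.
S'(r) = 4πr − 2·179/r² = 0 ⇒ r³ = 179/(2π), so r ≈ 3.0542 and h = 2r ≈ 6.1083.
S''(r) = 4π + 4·179/r³ > 0, so this is the minimum; S ≈ 175.8261.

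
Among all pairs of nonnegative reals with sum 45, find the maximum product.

With x + y = 45, the product is P(x) = x(45 − x).
P'(x) = 45 − 2x = 0 gives x = 45/2; P'' = −2 < 0, so this is the maximum.
P = 45/2·45/2 = 2025/4.

2025/4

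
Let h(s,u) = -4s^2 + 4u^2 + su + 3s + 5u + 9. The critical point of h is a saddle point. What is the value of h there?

∂h/∂s = -8s + u + 3 = 0 and ∂h/∂u = s + 8u + 5 = 0, so (s, u) = (19/65, -43/65).
The Hessian has h_{ss} = -8, h_{uu} = 8, h_{su} = 1, giving D = -65 < 0, so the point is a saddle point.
h(19/65, -43/65) = 506/65.

506/65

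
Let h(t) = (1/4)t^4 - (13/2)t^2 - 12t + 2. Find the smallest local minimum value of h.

-86

h'(t) = t^3 - 13t - 12. Setting h'(t) = 0 gives t ∈ {-3, -1, 4}.
h''(t) = 3t^2 - 13. h''(-3) = 14 > 0 ⇒ local minimum; h''(-1) = -10 < 0 ⇒ local maximum; h''(4) = 35 > 0 ⇒ local minimum.
Thus h has its smallest local minimum at t = 4, with value -86.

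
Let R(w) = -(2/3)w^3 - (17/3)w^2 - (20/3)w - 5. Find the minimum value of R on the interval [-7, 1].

Differentiating, R'(w) = -2w^2 - (34/3)w - 20/3; which vanishes at w = -5 and w = -2/3.
Candidates: R(-7) = -22/3,  R(-5) = -30,  R(-2/3) = -233/81,  R(1) = -18.
Hence the absolute minimum is -30 at w = -5.

-30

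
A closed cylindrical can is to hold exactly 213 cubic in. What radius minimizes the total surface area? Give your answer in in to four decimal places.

With radius r and height h, πr²h = 213 so h = 213/(πr²), and S(r) = 2πr² + 2πrh = 2πr² + 2·213/r.
S'(r) = 4πr − 2·213/r² = 0 ⇒ r³ = 213/(2π), so r ≈ 3.2364 and h = 2r ≈ 6.4729.
S''(r) = 4π + 4·213/r³ > 0, so this is the minimum; S ≈ 197.4396.

3.2364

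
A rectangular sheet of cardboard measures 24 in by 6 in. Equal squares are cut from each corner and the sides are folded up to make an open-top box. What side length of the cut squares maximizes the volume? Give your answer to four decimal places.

With cut size x, the volume is V(x) = x(24 − 2x)(6 − 2x) for 0 < x < 3.
V'(x) = 12x^2 − 120x + 144. Setting V'(x) = 0 gives x ≈ 1.3944 (the root in (0, 3)).
V''(x) = 24x − 120 is negative there, so this is the maximum; V ≈ 94.9773.

1.3944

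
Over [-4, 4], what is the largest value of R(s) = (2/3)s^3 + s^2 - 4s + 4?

Differentiating, R'(s) = 2s^2 + 2s - 4; which vanishes at s = -2 and s = 1.
Compare values at every candidate in [-4, 4]: R(-4) = -20/3, R(-2) = 32/3, R(1) = 5/3, R(4) = 140/3.
So the maximum is R(4) = 140/3.

140/3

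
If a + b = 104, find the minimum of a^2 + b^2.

With a + b = 104, a^2 + b^2 = a^2 + (104 − a)^2.
The derivative 2a − 2(104 − a) = 4a − 208 vanishes at a = 52; second derivative 4 > 0, a minimum.
The minimum is 2·(52)^2 = 5408.

5408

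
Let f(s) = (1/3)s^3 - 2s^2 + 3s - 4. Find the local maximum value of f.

Critical points: f'(s) = s^2 - 4s + 3 vanishes at s = 1, 3.
Second-derivative test with f''(s) = 2s - 4: f''(1) = -2 < 0 ⇒ local maximum; f''(3) = 2 > 0 ⇒ local minimum.
The local maximum is f(1) = -8/3.

-8/3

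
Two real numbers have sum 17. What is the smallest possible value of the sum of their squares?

With a + b = 17, a^2 + b^2 = a^2 + (17 − a)^2.
The derivative 2a − 2(17 − a) = 4a − 34 vanishes at a = 17/2; second derivative 4 > 0, a minimum.
The minimum is 2·(17/2)^2 = 289/2.

289/2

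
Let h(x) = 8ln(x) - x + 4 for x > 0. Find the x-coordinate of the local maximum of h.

h'(x) = 8/x − 1 = 0 gives x = 8.
h''(x) = -8/x², which is negative for x > 0, so this is a local maximum.
h(8) = 8·ln(8) - 8 + 4 ≈ 12.6355.

8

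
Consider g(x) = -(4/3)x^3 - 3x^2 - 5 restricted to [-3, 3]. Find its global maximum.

g'(x) = -4x^2 - 6x, which vanishes at x = -3/2 and x = 0.
Compare values at every candidate in [-3, 3]: g(-3) = 4,  g(-3/2) = -29/4,  g(0) = -5,  g(3) = -68.
Hence the absolute maximum is 4 at x = -3.

4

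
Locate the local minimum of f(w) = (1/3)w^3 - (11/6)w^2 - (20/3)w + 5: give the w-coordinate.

5

f'(w) = w^2 - (11/3)w - 20/3 = 0 at w = -4/3, 5.
f''(w) = 2w - 11/3. f''(-4/3) = -19/3 < 0 ⇒ local maximum; f''(5) = 19/3 > 0 ⇒ local minimum.
Thus f has its local minimum at w = 5, with value -65/2.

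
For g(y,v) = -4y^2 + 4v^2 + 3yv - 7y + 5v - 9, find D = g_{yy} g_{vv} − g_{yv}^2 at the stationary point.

-73

∂g/∂y = -8y + 3v - 7 = 0 and ∂g/∂v = 3y + 8v + 5 = 0, so (y, v) = (-71/73, -19/73).
The Hessian has g_{yy} = -8, g_{vv} = 8, g_{yv} = 3, giving D = -73 < 0, so the point is a saddle point.
D = (-8)·(8) − (3)^2 = -73.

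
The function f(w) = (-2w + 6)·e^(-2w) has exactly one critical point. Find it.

7/2

f'(w) = (-2)·e^(-2w) + (-2w + 6)·(-2)·e^(-2w) = (4w - 14)·e^(-2w). Since e^(-2w) > 0, the only critical point is w = 7/2.
f''(7/2) has the same sign as 4 > 0, so this is a local minimum.
f(7/2) = (-1)·e^(-7) ≈ -0.0009.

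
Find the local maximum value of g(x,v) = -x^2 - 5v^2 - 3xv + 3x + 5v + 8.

∂g/∂x = -2x - 3v + 3 = 0 and ∂g/∂v = -3x - 10v + 5 = 0, so (x, v) = (15/11, 1/11).
The Hessian has g_{xx} = -2, g_{vv} = -10, g_{xv} = -3, giving D = 11 > 0 with g_{xx} < 0, so the point is a local maximum.
g(15/11, 1/11) = 113/11.

113/11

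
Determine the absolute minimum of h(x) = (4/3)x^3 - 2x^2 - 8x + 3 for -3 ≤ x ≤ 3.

-27

The derivative is 4x^2 - 4x - 8, which vanishes at x = -1 and x = 2.
Compare values at every candidate in [-3, 3]: h(-3) = -27, h(-1) = 23/3, h(2) = -31/3, h(3) = -3.
Hence the absolute minimum is -27 at x = -3.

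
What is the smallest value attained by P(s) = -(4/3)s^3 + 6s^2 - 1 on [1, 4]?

11/3

Differentiating, P'(s) = -4s^2 + 12s; whose only zero in [1, 4] is s = 3.
Evaluating at the critical points and endpoints: P(1) = 11/3,  P(3) = 17,  P(4) = 29/3.
So the minimum is P(1) = 11/3.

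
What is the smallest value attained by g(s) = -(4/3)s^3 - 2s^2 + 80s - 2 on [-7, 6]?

The derivative is -4s^2 - 4s + 80, which vanishes at s = -5 and s = 4.
Candidates: g(-7) = -608/3; g(-5) = -856/3; g(4) = 602/3; g(6) = 118.
The minimum over the interval is -856/3, attained at s = -5.

-856/3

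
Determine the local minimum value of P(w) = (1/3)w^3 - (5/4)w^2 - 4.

-317/48

P'(w) = w^2 - (5/2)w = 0 at w = 0, 5/2.
P''(w) = 2w - 5/2. P''(0) = -5/2 < 0 ⇒ local maximum; P''(5/2) = 5/2 > 0 ⇒ local minimum.
Thus P has its local minimum at w = 5/2, with value -317/48.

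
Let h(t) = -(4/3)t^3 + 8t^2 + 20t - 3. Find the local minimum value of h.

Critical points: h'(t) = -4t^2 + 16t + 20 vanishes at t = -1, 5.
Since h''(t) = -8t + 16, we get h''(-1) = 24 > 0 ⇒ local minimum; h''(5) = -24 < 0 ⇒ local maximum.
Thus h has its local minimum at t = -1, with value -41/3.

-41/3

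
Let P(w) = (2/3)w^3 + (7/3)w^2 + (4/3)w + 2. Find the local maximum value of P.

10/3

P'(w) = 2w^2 + (14/3)w + 4/3. Setting P'(w) = 0 gives w ∈ {-2, -1/3}.
Second-derivative test with P''(w) = 4w + 14/3: P''(-2) = -10/3 < 0 ⇒ local maximum; P''(-1/3) = 10/3 > 0 ⇒ local minimum.
The local maximum is P(-2) = 10/3.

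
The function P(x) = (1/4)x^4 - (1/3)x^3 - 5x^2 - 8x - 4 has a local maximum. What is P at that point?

P'(x) = x^3 - x^2 - 10x - 8 = 0 at x = -2, -1, 4.
Second-derivative test with P''(x) = 3x^2 - 2x - 10: P''(-2) = 6 > 0 ⇒ local minimum; P''(-1) = -5 < 0 ⇒ local maximum; P''(4) = 30 > 0 ⇒ local minimum.
So the local maximum value is P(-1) = -5/12.

-5/12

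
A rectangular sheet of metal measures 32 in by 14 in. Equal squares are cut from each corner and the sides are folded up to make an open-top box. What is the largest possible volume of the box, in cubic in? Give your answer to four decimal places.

624.0716

With cut size x, the volume is V(x) = x(32 − 2x)(14 − 2x) for 0 < x < 7.
V'(x) = 12x^2 − 184x + 448. Setting V'(x) = 0 gives x ≈ 3.0359 (the root in (0, 7)).
V''(x) = 24x − 184 is negative there, so this is the maximum; V ≈ 624.0716.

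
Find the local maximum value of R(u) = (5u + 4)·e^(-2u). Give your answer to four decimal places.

Differentiating with the product rule gives R'(u) = (-10u - 3)·e^(-2u). Since e^(-2u) > 0, the only critical point is u = -3/10.
R''(-3/10) has the same sign as -10 < 0, so this is a local maximum.
R(-3/10) = (5/2)·e^(3/5) ≈ 4.5553.

4.5553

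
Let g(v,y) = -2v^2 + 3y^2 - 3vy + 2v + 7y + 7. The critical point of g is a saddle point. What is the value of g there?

∂g/∂v = -4v - 3y + 2 = 0 and ∂g/∂y = -3v + 6y + 7 = 0, so (v, y) = (1, -2/3).
The Hessian has g_{vv} = -4, g_{yy} = 6, g_{vy} = -3, giving D = -33 < 0, so the point is a saddle point.
g(1, -2/3) = 17/3.

17/3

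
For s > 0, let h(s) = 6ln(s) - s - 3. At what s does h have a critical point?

h'(s) = 6/s − 1 = 0 gives s = 6.
h''(s) = -6/s², which is negative for s > 0, so this is a local maximum.
h(6) = 6·ln(6) - 6 - 3 ≈ 1.7506.

6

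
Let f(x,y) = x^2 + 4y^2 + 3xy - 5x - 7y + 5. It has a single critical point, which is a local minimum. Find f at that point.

-9/7

∂f/∂x = 2x + 3y - 5 = 0 and ∂f/∂y = 3x + 8y - 7 = 0, so (x, y) = (19/7, -1/7).
The Hessian has f_{xx} = 2, f_{yy} = 8, f_{xy} = 3, giving D = 7 > 0 with f_{xx} > 0, so the point is a local minimum.
f(19/7, -1/7) = -9/7.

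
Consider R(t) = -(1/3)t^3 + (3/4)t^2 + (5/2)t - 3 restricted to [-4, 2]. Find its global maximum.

R'(t) = -t^2 + (3/2)t + 5/2, whose only zero in [-4, 2] is t = -1.
Evaluating at the critical points and endpoints: R(-4) = 61/3,  R(-1) = -53/12,  R(2) = 7/3.
Hence the absolute maximum is 61/3 at t = -4.

61/3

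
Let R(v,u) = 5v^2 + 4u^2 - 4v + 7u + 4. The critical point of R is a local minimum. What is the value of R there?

11/80

∂R/∂v = 10v - 4 = 0 and ∂R/∂u = 8u + 7 = 0, so (v, u) = (2/5, -7/8).
The Hessian has R_{vv} = 10, R_{uu} = 8, R_{vu} = 0, giving D = 80 > 0 with R_{vv} > 0, so the point is a local minimum.
R(2/5, -7/8) = 11/80.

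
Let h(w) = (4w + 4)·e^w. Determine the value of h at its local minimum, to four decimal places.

By the product rule, h'(w) = (4w + 8)·e^w. Since e^w > 0, the only critical point is w = -2.
h''(-2) has the same sign as 4 > 0, so this is a local minimum.
h(-2) = (-4)·e^(-2) ≈ -0.5413.

-0.5413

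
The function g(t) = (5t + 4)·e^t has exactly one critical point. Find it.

g'(t) = 5·e^t + (5t + 4)·1·e^t = (5t + 9)·e^t. Since e^t > 0, the only critical point is t = -9/5.
g''(-9/5) has the same sign as 5 > 0, so this is a local minimum.
g(-9/5) = (-5)·e^(-9/5) ≈ -0.8265.

-9/5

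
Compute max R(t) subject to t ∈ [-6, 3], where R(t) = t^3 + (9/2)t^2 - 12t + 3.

The derivative is 3t^2 + 9t - 12, which vanishes at t = -4 and t = 1.
Compare values at every candidate in [-6, 3]: R(-6) = 21; R(-4) = 59; R(1) = -7/2; R(3) = 69/2.
The maximum over the interval is 59, attained at t = -4.

59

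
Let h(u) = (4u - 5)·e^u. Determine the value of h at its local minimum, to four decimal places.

-5.1361

Differentiating with the product rule gives h'(u) = (4u - 1)·e^u. Since e^u > 0, the only critical point is u = 1/4.
h''(1/4) has the same sign as 4 > 0, so this is a local minimum.
h(1/4) = (-4)·e^(1/4) ≈ -5.1361.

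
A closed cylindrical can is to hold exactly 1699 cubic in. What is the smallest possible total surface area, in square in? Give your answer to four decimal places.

With radius r and height h, πr²h = 1699 so h = 1699/(πr²), and S(r) = 2πr² + 2πrh = 2πr² + 2·1699/r.
S'(r) = 4πr − 2·1699/r² = 0 ⇒ r³ = 1699/(2π), so r ≈ 6.4665 and h = 2r ≈ 12.9331.
S''(r) = 4π + 4·1699/r³ > 0, so this is the minimum; S ≈ 788.2128.

788.2128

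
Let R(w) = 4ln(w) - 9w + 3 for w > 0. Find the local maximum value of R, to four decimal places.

R'(w) = 4/w − 9 = 0 gives w = 4/9.
R''(w) = -4/w², which is negative for w > 0, so this is a local maximum.
R(4/9) = 4·ln(4/9) - 4 + 3 ≈ -4.2437.

-4.2437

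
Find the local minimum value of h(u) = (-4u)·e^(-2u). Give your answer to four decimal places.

h'(u) = (-4)·e^(-2u) + (-4u)·(-2)·e^(-2u) = (8u - 4)·e^(-2u). Since e^(-2u) > 0, the only critical point is u = 1/2.
h''(1/2) has the same sign as 8 > 0, so this is a local minimum.
h(1/2) = (-2)·e^(-1) ≈ -0.7358.

-0.7358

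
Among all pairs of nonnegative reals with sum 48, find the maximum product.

With x + y = 48, the product is P(x) = x(48 − x).
P'(x) = 48 − 2x = 0 gives x = 24; P'' = −2 < 0, so this is the maximum.
P = 24·24 = 576.

576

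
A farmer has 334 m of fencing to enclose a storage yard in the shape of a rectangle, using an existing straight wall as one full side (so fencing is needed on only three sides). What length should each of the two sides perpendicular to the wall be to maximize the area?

Let the sides perpendicular to the wall have length x and the parallel side y, so 2x + y = 334 and the area is A = xy = x(334 − 2x).
A'(x) = 334 − 4x = 0 gives x = 167/2, and A''(x) = −4 < 0 confirms a maximum.
Then y = 334 − 2·167/2 = 167 and A = 27889/2.

167/2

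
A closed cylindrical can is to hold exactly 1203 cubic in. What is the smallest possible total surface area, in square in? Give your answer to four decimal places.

626.1691

With radius r and height h, πr²h = 1203 so h = 1203/(πr²), and S(r) = 2πr² + 2πrh = 2πr² + 2·1203/r.
S'(r) = 4πr − 2·1203/r² = 0 ⇒ r³ = 1203/(2π), so r ≈ 5.7636 and h = 2r ≈ 11.5272.
S''(r) = 4π + 4·1203/r³ > 0, so this is the minimum; S ≈ 626.1691.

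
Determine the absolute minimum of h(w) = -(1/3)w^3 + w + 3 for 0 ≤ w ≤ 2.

7/3

Differentiating, h'(w) = -w^2 + 1; whose only zero in [0, 2] is w = 1.
Compare values at every candidate in [0, 2]: h(0) = 3; h(1) = 11/3; h(2) = 7/3.
So the minimum is h(2) = 7/3.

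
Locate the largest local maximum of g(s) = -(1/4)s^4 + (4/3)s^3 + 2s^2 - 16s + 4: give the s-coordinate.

-2

g'(s) = -s^3 + 4s^2 + 4s - 16 = 0 at s = -2, 2, 4.
Since g''(s) = -3s^2 + 8s + 4, we get g''(-2) = -24 < 0 ⇒ local maximum; g''(2) = 8 > 0 ⇒ local minimum; g''(4) = -12 < 0 ⇒ local maximum.
Thus g has its largest local maximum at s = -2, with value 88/3.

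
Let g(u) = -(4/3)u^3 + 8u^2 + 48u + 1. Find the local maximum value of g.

Critical points: g'(u) = -4u^2 + 16u + 48 vanishes at u = -2, 6.
Since g''(u) = -8u + 16, we get g''(-2) = 32 > 0 ⇒ local minimum; g''(6) = -32 < 0 ⇒ local maximum.
Thus g has its local maximum at u = 6, with value 289.

289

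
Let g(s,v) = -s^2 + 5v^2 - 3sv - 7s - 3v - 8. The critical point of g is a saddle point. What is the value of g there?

67/29

∂g/∂s = -2s - 3v - 7 = 0 and ∂g/∂v = -3s + 10v - 3 = 0, so (s, v) = (-79/29, -15/29).
The Hessian has g_{ss} = -2, g_{vv} = 10, g_{sv} = -3, giving D = -29 < 0, so the point is a saddle point.
g(-79/29, -15/29) = 67/29.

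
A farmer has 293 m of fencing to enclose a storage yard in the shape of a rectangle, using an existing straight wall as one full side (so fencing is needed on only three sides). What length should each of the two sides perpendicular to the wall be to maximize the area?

Let the sides perpendicular to the wall have length x and the parallel side y, so 2x + y = 293 and the area is A = xy = x(293 − 2x).
A'(x) = 293 − 4x = 0 gives x = 293/4, and A''(x) = −4 < 0 confirms a maximum.
Then y = 293 − 2·293/4 = 293/2 and A = 85849/8.

293/4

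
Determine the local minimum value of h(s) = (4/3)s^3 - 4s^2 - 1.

-19/3

h'(s) = 4s^2 - 8s = 0 at s = 0, 2.
h''(s) = 8s - 8. h''(0) = -8 < 0 ⇒ local maximum; h''(2) = 8 > 0 ⇒ local minimum.
Thus h has its local minimum at s = 2, with value -19/3.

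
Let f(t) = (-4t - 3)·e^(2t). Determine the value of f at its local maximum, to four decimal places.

By the product rule, f'(t) = (-8t - 10)·e^(2t). Since e^(2t) > 0, the only critical point is t = -5/4.
f''(-5/4) has the same sign as -8 < 0, so this is a local maximum.
f(-5/4) = (2)·e^(-5/2) ≈ 0.1642.

0.1642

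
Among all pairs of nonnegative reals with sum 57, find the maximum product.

With x + y = 57, the product is P(x) = x(57 − x).
P'(x) = 57 − 2x = 0 gives x = 57/2; P'' = −2 < 0, so this is the maximum.
P = 57/2·57/2 = 3249/4.

3249/4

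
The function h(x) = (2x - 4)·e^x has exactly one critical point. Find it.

Differentiating with the product rule gives h'(x) = (2x - 2)·e^x. Since e^x > 0, the only critical point is x = 1.
h''(1) has the same sign as 2 > 0, so this is a local minimum.
h(1) = (-2)·e^(1) ≈ -5.4366.

1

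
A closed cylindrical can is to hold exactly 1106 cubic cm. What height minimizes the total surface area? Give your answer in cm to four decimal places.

11.2087

With radius r and height h, πr²h = 1106 so h = 1106/(πr²), and S(r) = 2πr² + 2πrh = 2πr² + 2·1106/r.
S'(r) = 4πr − 2·1106/r² = 0 ⇒ r³ = 1106/(2π), so r ≈ 5.6043 and h = 2r ≈ 11.2087.
S''(r) = 4π + 4·1106/r³ > 0, so this is the minimum; S ≈ 592.0403.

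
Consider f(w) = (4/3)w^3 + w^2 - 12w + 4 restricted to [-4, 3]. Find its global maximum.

The derivative is 4w^2 + 2w - 12, which vanishes at w = -2 and w = 3/2.
Evaluating at the critical points and endpoints: f(-4) = -52/3,  f(-2) = 64/3,  f(3/2) = -29/4,  f(3) = 13.
Hence the absolute maximum is 64/3 at w = -2.

64/3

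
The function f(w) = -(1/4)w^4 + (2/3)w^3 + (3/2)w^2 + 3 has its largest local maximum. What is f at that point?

57/4

Critical points: f'(w) = -w^3 + 2w^2 + 3w vanishes at w = -1, 0, 3.
f''(w) = -3w^2 + 4w + 3. f''(-1) = -4 < 0 ⇒ local maximum; f''(0) = 3 > 0 ⇒ local minimum; f''(3) = -12 < 0 ⇒ local maximum.
Thus f has its largest local maximum at w = 3, with value 57/4.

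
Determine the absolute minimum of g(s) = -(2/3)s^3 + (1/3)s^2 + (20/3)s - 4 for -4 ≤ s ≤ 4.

The derivative is -2s^2 + (2/3)s + 20/3, which vanishes at s = -5/3 and s = 2.
Compare values at every candidate in [-4, 4]: g(-4) = 52/3,  g(-5/3) = -899/81,  g(2) = 16/3,  g(4) = -44/3.
The minimum over the interval is -44/3, attained at s = 4.

-44/3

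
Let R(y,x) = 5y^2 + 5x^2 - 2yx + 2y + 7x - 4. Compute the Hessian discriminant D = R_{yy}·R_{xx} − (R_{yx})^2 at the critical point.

96

∂R/∂y = 10y - 2x + 2 = 0 and ∂R/∂x = -2y + 10x + 7 = 0, so (y, x) = (-17/48, -37/48).
The Hessian has R_{yy} = 10, R_{xx} = 10, R_{yx} = -2, giving D = 96 > 0 with R_{yy} > 0, so the point is a local minimum.
D = (10)·(10) − (-2)^2 = 96.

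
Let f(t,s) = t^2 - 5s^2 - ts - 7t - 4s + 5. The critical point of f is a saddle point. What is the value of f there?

∂f/∂t = 2t - s - 7 = 0 and ∂f/∂s = -t - 10s - 4 = 0, so (t, s) = (22/7, -5/7).
The Hessian has f_{tt} = 2, f_{ss} = -10, f_{ts} = -1, giving D = -21 < 0, so the point is a saddle point.
f(22/7, -5/7) = -32/7.

-32/7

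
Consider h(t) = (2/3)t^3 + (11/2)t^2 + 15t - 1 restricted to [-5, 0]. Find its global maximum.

-1

Differentiating, h'(t) = 2t^2 + 11t + 15; which vanishes at t = -3 and t = -5/2.
Candidates: h(-5) = -131/6; h(-3) = -29/2; h(-5/2) = -349/24; h(0) = -1.
Hence the absolute maximum is -1 at t = 0.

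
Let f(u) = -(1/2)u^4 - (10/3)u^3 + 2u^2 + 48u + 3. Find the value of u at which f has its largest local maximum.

2

Critical points: f'(u) = -2u^3 - 10u^2 + 4u + 48 vanishes at u = -4, -3, 2.
Since f''(u) = -6u^2 - 20u + 4, we get f''(-4) = -12 < 0 ⇒ local maximum; f''(-3) = 10 > 0 ⇒ local minimum; f''(2) = -60 < 0 ⇒ local maximum.
So the largest local maximum value is f(2) = 217/3.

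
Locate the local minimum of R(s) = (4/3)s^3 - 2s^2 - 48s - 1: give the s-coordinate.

4

R'(s) = 4s^2 - 4s - 48. Setting R'(s) = 0 gives s ∈ {-3, 4}.
Since R''(s) = 8s - 4, we get R''(-3) = -28 < 0 ⇒ local maximum; R''(4) = 28 > 0 ⇒ local minimum.
The local minimum is R(4) = -419/3.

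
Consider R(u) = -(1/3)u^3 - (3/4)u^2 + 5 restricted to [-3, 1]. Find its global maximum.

R'(u) = -u^2 - (3/2)u, which vanishes at u = -3/2 and u = 0.
Compare values at every candidate in [-3, 1]: R(-3) = 29/4,  R(-3/2) = 71/16,  R(0) = 5,  R(1) = 47/12.
The maximum over the interval is 29/4, attained at u = -3.

29/4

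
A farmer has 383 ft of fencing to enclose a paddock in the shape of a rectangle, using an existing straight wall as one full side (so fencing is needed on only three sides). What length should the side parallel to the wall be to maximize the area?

Let the sides perpendicular to the wall have length x and the parallel side y, so 2x + y = 383 and the area is A = xy = x(383 − 2x).
A'(x) = 383 − 4x = 0 gives x = 383/4, and A''(x) = −4 < 0 confirms a maximum.
Then y = 383 − 2·383/4 = 383/2 and A = 146689/8.

383/2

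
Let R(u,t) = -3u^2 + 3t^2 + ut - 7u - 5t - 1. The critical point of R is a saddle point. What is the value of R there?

∂R/∂u = -6u + t - 7 = 0 and ∂R/∂t = u + 6t - 5 = 0, so (u, t) = (-1, 1).
The Hessian has R_{uu} = -6, R_{tt} = 6, R_{ut} = 1, giving D = -37 < 0, so the point is a saddle point.
R(-1, 1) = 0.

0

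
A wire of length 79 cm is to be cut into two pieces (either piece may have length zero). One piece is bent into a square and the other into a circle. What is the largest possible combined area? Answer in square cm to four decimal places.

496.6430

Let x be the length used for the square. Square side x/4; circle radius (79−x)/(2π).
A(x) = (x/4)² + π·((79−x)/(2π))² = x²/16 + (79−x)²/(4π) for 0 ≤ x ≤ 79. A'(x) = x/8 − (79−x)/(2π) = 0 gives x = 4·79/(π+4) ≈ 44.2478.
A'' > 0, so the interior critical point is a minimum; the maximum is at an endpoint. A(0) = 496.6430 and A(79) = 390.0625, so the largest area is 496.6430.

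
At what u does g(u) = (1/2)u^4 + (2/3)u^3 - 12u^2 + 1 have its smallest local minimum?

g'(u) = 2u^3 + 2u^2 - 24u = 0 at u = -4, 0, 3.
Since g''(u) = 6u^2 + 4u - 24, we get g''(-4) = 56 > 0 ⇒ local minimum; g''(0) = -24 < 0 ⇒ local maximum; g''(3) = 42 > 0 ⇒ local minimum.
Thus g has its smallest local minimum at u = -4, with value -317/3.

-4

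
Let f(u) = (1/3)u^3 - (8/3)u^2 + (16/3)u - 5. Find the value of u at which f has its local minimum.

f'(u) = u^2 - (16/3)u + 16/3 = 0 at u = 4/3, 4.
Second-derivative test with f''(u) = 2u - 16/3: f''(4/3) = -8/3 < 0 ⇒ local maximum; f''(4) = 8/3 > 0 ⇒ local minimum.
The local minimum is f(4) = -5.

4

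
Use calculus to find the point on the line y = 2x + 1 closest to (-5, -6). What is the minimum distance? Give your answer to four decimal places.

1.3416

Minimize D(x)^2 = (x + 5)^2 + (2x + 7)^2.
d/dx[D^2] = 2(x + 5) + 2·2·(2x + 7) = 0 ⇒ x = -19/5.
Then y = -33/5 and the distance is √(9/5) ≈ 1.3416.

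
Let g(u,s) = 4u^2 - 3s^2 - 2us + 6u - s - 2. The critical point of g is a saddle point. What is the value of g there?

-55/13

∂g/∂u = 8u - 2s + 6 = 0 and ∂g/∂s = -2u - 6s - 1 = 0, so (u, s) = (-19/26, 1/13).
The Hessian has g_{uu} = 8, g_{ss} = -6, g_{us} = -2, giving D = -52 < 0, so the point is a saddle point.
g(-19/26, 1/13) = -55/13.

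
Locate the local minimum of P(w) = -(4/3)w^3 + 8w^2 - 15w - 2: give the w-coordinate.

Critical points: P'(w) = -4w^2 + 16w - 15 vanishes at w = 3/2, 5/2.
P''(w) = -8w + 16. P''(3/2) = 4 > 0 ⇒ local minimum; P''(5/2) = -4 < 0 ⇒ local maximum.
So the local minimum value is P(3/2) = -11.

3/2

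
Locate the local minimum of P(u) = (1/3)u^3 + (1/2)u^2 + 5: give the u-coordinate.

0

P'(u) = u^2 + u. Setting P'(u) = 0 gives u ∈ {-1, 0}.
Second-derivative test with P''(u) = 2u + 1: P''(-1) = -1 < 0 ⇒ local maximum; P''(0) = 1 > 0 ⇒ local minimum.
So the local minimum value is P(0) = 5.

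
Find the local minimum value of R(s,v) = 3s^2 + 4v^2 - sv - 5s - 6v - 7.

-567/47

∂R/∂s = 6s - v - 5 = 0 and ∂R/∂v = -s + 8v - 6 = 0, so (s, v) = (46/47, 41/47).
The Hessian has R_{ss} = 6, R_{vv} = 8, R_{sv} = -1, giving D = 47 > 0 with R_{ss} > 0, so the point is a local minimum.
R(46/47, 41/47) = -567/47.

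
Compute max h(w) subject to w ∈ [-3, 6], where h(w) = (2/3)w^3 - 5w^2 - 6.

-6

Differentiating, h'(w) = 2w^2 - 10w; which vanishes at w = 0 and w = 5.
Candidates: h(-3) = -69; h(0) = -6; h(5) = -143/3; h(6) = -42.
The maximum over the interval is -6, attained at w = 0.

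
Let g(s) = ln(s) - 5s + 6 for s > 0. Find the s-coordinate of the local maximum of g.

1/5

g'(s) = 1/s − 5 = 0 gives s = 1/5.
g''(s) = -1/s², which is negative for s > 0, so this is a local maximum.
g(1/5) = 1·ln(1/5) - 1 + 6 ≈ 3.3906.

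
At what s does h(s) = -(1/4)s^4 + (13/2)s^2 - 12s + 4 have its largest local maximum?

-4

h'(s) = -s^3 + 13s - 12. Setting h'(s) = 0 gives s ∈ {-4, 1, 3}.
Since h''(s) = -3s^2 + 13, we get h''(-4) = -35 < 0 ⇒ local maximum; h''(1) = 10 > 0 ⇒ local minimum; h''(3) = -14 < 0 ⇒ local maximum.
So the largest local maximum value is h(-4) = 92.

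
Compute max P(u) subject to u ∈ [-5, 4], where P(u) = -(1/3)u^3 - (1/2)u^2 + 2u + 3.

P'(u) = -u^2 - u + 2, which vanishes at u = -2 and u = 1.
Candidates: P(-5) = 133/6; P(-2) = -1/3; P(1) = 25/6; P(4) = -55/3.
Hence the absolute maximum is 133/6 at u = -5.

133/6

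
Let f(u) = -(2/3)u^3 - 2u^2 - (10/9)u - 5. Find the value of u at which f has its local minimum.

f'(u) = -2u^2 - 4u - 10/9 = 0 at u = -5/3, -1/3.
Second-derivative test with f''(u) = -4u - 4: f''(-5/3) = 8/3 > 0 ⇒ local minimum; f''(-1/3) = -8/3 < 0 ⇒ local maximum.
Thus f has its local minimum at u = -5/3, with value -455/81.

-5/3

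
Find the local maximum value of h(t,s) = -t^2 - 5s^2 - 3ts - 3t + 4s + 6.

∂h/∂t = -2t - 3s - 3 = 0 and ∂h/∂s = -3t - 10s + 4 = 0, so (t, s) = (-42/11, 17/11).
The Hessian has h_{tt} = -2, h_{ss} = -10, h_{ts} = -3, giving D = 11 > 0 with h_{tt} < 0, so the point is a local maximum.
h(-42/11, 17/11) = 163/11.

163/11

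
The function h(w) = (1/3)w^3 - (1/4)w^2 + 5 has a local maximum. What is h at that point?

Critical points: h'(w) = w^2 - (1/2)w vanishes at w = 0, 1/2.
Second-derivative test with h''(w) = 2w - 1/2: h''(0) = -1/2 < 0 ⇒ local maximum; h''(1/2) = 1/2 > 0 ⇒ local minimum.
So the local maximum value is h(0) = 5.

5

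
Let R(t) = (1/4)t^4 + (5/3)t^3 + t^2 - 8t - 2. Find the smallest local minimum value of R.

-85/12

R'(t) = t^3 + 5t^2 + 2t - 8 = 0 at t = -4, -2, 1.
Since R''(t) = 3t^2 + 10t + 2, we get R''(-4) = 10 > 0 ⇒ local minimum; R''(-2) = -6 < 0 ⇒ local maximum; R''(1) = 15 > 0 ⇒ local minimum.
So the smallest local minimum value is R(1) = -85/12.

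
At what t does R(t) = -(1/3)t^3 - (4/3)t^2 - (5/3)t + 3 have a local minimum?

Critical points: R'(t) = -t^2 - (8/3)t - 5/3 vanishes at t = -5/3, -1.
Since R''(t) = -2t - 8/3, we get R''(-5/3) = 2/3 > 0 ⇒ local minimum; R''(-1) = -2/3 < 0 ⇒ local maximum.
So the local minimum value is R(-5/3) = 293/81.

-5/3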